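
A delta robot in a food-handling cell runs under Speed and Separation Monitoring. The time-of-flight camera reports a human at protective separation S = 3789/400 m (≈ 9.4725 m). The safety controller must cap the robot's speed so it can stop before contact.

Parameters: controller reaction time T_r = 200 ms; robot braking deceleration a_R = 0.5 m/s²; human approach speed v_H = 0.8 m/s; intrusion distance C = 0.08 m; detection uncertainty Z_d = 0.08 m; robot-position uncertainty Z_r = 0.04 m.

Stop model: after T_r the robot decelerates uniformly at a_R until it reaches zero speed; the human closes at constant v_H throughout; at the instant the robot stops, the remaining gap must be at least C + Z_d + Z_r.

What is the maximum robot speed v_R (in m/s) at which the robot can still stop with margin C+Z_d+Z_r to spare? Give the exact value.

v_R_max = 9/4 m/s = 2.2500 m/s

at the boundary: (1)·v² + (9/5)·v + (-729/80) = 0
  disc = (9/5)² − 4·(1)·(-729/80) = 3969/100 ; √disc = 63/10
  v_R = (−(9/5) + 63/10) / (2·(1)) = 9/4 m/s
check:
stop time T_s = (9/4)/(1/2) = 4.5000 s
reaction-phase robot travel = 2.2500·0.2000 = 0.4500 m
robot under decel: 2.2500²/(2·0.5000) = 5.0625 m
human over T_r+T_s: 0.8000·(0.2000+4.5000) = 3.7600 m
margins: 0.0800+0.0800+0.0400 = 0.2000 m
sum ≈ 0.4500+5.0625+3.7600+0.2000 ≈ 9.4725 m = S ✓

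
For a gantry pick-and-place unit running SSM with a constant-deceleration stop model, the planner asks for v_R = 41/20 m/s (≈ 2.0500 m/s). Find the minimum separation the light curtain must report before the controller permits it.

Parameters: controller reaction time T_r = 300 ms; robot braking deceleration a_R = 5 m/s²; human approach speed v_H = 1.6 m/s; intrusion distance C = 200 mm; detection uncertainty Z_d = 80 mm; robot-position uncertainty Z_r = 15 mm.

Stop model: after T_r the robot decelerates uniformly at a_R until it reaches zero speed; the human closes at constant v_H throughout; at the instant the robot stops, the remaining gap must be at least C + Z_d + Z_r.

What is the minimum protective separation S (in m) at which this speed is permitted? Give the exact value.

S_min = 1973/800 m = 2.4663 m

braking lasts T_s = (41/20)/5 = 0.4100 s
robot in T_r: 2.0500·0.3000 = 0.6150 m
robot covers 2.0500·0.4100 − ½·5.0000·0.4100² = 0.4203 m while stopping
person approaches 1.6000·(0.3000+0.4100) = 1.1360 m
residual clearance needed = 0.2000+0.0800+0.0150 = 0.2950 m
S_min ≈ 0.6150+0.4203+1.1360+0.2950  ⇒  S_min = 1973/800 m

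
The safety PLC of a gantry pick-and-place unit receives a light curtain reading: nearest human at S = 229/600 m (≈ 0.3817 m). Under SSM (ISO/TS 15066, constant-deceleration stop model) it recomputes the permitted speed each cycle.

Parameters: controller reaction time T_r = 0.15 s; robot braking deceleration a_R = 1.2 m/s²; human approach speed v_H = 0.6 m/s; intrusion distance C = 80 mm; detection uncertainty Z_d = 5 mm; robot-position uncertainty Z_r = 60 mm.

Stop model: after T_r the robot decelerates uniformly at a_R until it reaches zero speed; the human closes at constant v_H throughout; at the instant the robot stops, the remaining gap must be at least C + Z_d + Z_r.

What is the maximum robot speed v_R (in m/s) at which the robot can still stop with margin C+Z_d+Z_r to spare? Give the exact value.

collect terms ⇒ (5/12)·v_R² + (13/20)·v_R + (-11/75) = 0
  disc = (13/20)² − 4·(5/12)·(-11/75) = 2401/3600 ; √disc = 49/60
  v_R = (−(13/20) + 49/60) / (2·(5/12)) = 1/5 m/s
check:
T_s = v_R/a_R = (1/5)/(6/5) = 0.1667 s
reaction-phase robot travel = 0.2000·0.1500 = 0.0300 m
braking distance = 0.2000²/(2·1.2000) = 0.0167 m
person approaches 0.6000·(0.1500+0.1667) = 0.1900 m
residual clearance needed = 0.0800+0.0050+0.0600 = 0.1450 m
sum ≈ 0.0300+0.0167+0.1900+0.1450 ≈ 0.3817 m = S ✓

v_R_max = 1/5 m/s = 0.2000 m/s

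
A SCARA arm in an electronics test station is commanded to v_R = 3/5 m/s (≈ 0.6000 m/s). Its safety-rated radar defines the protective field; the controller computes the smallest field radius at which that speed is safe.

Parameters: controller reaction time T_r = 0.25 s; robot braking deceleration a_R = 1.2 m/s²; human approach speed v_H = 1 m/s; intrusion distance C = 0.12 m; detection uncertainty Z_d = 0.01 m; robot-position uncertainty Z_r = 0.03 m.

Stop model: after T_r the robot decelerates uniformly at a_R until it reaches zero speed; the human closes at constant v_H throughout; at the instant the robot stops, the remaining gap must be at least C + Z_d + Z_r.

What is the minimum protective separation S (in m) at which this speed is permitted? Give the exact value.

T_s = v_R/a_R = (3/5)/(6/5) = 0.5000 s
reaction-phase robot travel = 0.6000·0.2500 = 0.1500 m
robot under decel: 0.6000²/(2·1.2000) = 0.1500 m
human over T_r+T_s: 1.0000·(0.2500+0.5000) = 0.7500 m
residual clearance needed = 0.1200+0.0100+0.0300 = 0.1600 m
S_min ≈ 0.1500+0.1500+0.7500+0.1600  ⇒  S_min = 121/100 m

S_min = 121/100 m = 1.2100 m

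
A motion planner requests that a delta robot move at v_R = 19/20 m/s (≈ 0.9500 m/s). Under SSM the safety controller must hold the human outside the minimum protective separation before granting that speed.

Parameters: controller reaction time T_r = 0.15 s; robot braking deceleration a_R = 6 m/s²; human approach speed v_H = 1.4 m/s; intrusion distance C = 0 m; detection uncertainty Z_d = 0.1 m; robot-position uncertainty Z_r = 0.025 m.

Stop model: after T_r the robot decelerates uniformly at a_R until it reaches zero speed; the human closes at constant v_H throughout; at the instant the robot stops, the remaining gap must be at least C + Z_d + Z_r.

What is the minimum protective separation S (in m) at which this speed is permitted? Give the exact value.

S_min = 1239/1600 m = 0.7744 m

braking lasts T_s = (19/20)/6 = 0.1583 s
robot in T_r: 0.9500·0.1500 = 0.1425 m
robot covers 0.9500·0.1583 − ½·6.0000·0.1583² = 0.0752 m while stopping
human over T_r+T_s: 1.4000·(0.1500+0.1583) = 0.4317 m
margins: 0.0000+0.1000+0.0250 = 0.1250 m
S_min ≈ 0.1425+0.0752+0.4317+0.1250  ⇒  S_min = 1239/1600 m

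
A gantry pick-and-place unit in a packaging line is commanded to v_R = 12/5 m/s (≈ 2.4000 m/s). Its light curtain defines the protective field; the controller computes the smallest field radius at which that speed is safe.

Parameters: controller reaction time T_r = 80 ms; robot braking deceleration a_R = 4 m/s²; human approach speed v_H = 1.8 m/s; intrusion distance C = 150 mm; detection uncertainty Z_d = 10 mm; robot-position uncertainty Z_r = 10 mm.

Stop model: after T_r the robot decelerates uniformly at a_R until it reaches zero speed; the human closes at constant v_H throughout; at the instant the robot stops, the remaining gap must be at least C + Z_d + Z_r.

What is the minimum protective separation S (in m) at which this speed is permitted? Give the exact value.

T_s = v_R/a_R = (12/5)/4 = 0.6000 s
robot in T_r: 2.4000·0.0800 = 0.1920 m
robot under decel: 2.4000²/(2·4.0000) = 0.7200 m
human over T_r+T_s: 1.8000·(0.0800+0.6000) = 1.2240 m
margins: 0.1500+0.0100+0.0100 = 0.1700 m
S_min ≈ 0.1920+0.7200+1.2240+0.1700  ⇒  S_min = 1153/500 m

S_min = 1153/500 m = 2.3060 m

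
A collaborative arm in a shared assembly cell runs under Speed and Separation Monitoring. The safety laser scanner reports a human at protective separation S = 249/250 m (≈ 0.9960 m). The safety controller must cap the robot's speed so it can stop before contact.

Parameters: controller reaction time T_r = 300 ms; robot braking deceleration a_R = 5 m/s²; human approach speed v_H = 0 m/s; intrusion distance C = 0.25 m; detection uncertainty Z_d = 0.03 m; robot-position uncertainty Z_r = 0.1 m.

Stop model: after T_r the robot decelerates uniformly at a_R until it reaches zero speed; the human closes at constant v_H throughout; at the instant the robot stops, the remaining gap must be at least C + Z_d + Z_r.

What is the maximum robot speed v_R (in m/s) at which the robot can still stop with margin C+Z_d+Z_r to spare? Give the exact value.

collect terms ⇒ (1/10)·v_R² + (3/10)·v_R + (-77/125) = 0
  disc = (3/10)² − 4·(1/10)·(-77/125) = 841/2500 ; √disc = 29/50
  v_R = (−(3/10) + 29/50) / (2·(1/10)) = 7/5 m/s
check:
T_s = v_R/a_R = (7/5)/5 = 0.2800 s
reaction-phase robot travel = 1.4000·0.3000 = 0.4200 m
robot under decel: 1.4000²/(2·5.0000) = 0.1960 m
human closes 0.0000·0.5800 = 0.0000 m
margins: 0.2500+0.0300+0.1000 = 0.3800 m
sum ≈ 0.4200+0.1960+0.0000+0.3800 ≈ 0.9960 m = S ✓

v_R_max = 7/5 m/s = 1.4000 m/s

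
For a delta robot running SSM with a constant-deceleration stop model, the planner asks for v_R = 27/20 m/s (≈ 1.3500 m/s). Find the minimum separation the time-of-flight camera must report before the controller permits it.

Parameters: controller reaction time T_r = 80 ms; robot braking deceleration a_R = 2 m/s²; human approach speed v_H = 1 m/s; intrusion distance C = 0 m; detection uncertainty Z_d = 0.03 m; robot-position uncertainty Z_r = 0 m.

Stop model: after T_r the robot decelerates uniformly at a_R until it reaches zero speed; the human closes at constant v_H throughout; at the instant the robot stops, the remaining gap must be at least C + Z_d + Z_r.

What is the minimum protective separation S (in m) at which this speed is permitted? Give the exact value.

stop time T_s = (27/20)/2 = 0.6750 s
robot covers v_R·T_r = 1.3500·0.0800 = 0.1080 m before braking
braking distance = 1.3500²/(2·2.0000) = 0.4556 m
person approaches 1.0000·(0.0800+0.6750) = 0.7550 m
residual clearance needed = 0.0000+0.0300+0.0000 = 0.0300 m
S_min ≈ 0.1080+0.4556+0.7550+0.0300  ⇒  S_min = 10789/8000 m

S_min = 10789/8000 m = 1.3486 m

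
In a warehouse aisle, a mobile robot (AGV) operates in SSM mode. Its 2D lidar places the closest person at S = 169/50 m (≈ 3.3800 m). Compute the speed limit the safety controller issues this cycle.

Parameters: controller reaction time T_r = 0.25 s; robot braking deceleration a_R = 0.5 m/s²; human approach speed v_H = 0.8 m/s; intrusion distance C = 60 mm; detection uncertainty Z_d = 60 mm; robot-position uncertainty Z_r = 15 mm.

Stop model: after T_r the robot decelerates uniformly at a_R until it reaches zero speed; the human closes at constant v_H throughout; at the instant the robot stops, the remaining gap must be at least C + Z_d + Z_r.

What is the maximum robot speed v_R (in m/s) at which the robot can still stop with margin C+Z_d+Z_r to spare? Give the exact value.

v_R_max = 21/20 m/s = 1.0500 m/s

quadratic (1)·v² + (37/20)·v + (-609/200) = 0
  disc = (37/20)² − 4·(1)·(-609/200) = 6241/400 ; √disc = 79/20
  v_R = (−(37/20) + 79/20) / (2·(1)) = 21/20 m/s
check:
stop time T_s = (21/20)/(1/2) = 2.1000 s
reaction-phase robot travel = 1.0500·0.2500 = 0.2625 m
robot covers 1.0500·2.1000 − ½·0.5000·2.1000² = 1.1025 m while stopping
person approaches 0.8000·(0.2500+2.1000) = 1.8800 m
C+Z_d+Z_r = 0.0600+0.0600+0.0150 = 0.1350 m
sum ≈ 0.2625+1.1025+1.8800+0.1350 ≈ 3.3800 m = S ✓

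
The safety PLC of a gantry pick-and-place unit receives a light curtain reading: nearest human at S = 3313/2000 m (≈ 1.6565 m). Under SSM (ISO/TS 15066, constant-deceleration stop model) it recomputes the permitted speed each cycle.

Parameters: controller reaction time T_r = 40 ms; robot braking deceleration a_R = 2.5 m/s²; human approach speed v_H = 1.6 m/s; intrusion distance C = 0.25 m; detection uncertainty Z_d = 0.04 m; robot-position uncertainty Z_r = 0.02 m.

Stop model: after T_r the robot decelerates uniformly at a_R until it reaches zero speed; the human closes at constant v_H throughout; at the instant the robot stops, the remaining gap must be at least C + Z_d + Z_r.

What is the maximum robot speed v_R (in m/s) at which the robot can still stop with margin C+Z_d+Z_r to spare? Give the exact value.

quadratic (1/5)·v² + (17/25)·v + (-513/400) = 0
  disc = (17/25)² − 4·(1/5)·(-513/400) = 3721/2500 ; √disc = 61/50
  v_R = (−(17/25) + 61/50) / (2·(1/5)) = 27/20 m/s
check:
stop time T_s = (27/20)/(5/2) = 0.5400 s
robot covers v_R·T_r = 1.3500·0.0400 = 0.0540 m before braking
braking distance = 1.3500²/(2·2.5000) = 0.3645 m
person approaches 1.6000·(0.0400+0.5400) = 0.9280 m
residual clearance needed = 0.2500+0.0400+0.0200 = 0.3100 m
sum ≈ 0.0540+0.3645+0.9280+0.3100 ≈ 1.6565 m = S ✓

v_R_max = 27/20 m/s = 1.3500 m/s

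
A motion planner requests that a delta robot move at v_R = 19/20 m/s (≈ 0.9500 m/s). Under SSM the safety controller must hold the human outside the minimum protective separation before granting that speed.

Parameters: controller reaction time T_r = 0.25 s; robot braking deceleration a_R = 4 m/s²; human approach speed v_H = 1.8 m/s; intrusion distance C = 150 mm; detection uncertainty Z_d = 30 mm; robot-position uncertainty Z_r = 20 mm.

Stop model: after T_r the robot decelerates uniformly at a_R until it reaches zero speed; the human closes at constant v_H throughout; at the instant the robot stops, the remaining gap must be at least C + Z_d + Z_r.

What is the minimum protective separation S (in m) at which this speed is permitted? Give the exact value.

braking lasts T_s = (19/20)/4 = 0.2375 s
reaction-phase robot travel = 0.9500·0.2500 = 0.2375 m
robot covers 0.9500·0.2375 − ½·4.0000·0.2375² = 0.1128 m while stopping
human closes 1.8000·0.4875 = 0.8775 m
margins: 0.1500+0.0300+0.0200 = 0.2000 m
S_min ≈ 0.2375+0.1128+0.8775+0.2000  ⇒  S_min = 4569/3200 m

S_min = 4569/3200 m = 1.4278 m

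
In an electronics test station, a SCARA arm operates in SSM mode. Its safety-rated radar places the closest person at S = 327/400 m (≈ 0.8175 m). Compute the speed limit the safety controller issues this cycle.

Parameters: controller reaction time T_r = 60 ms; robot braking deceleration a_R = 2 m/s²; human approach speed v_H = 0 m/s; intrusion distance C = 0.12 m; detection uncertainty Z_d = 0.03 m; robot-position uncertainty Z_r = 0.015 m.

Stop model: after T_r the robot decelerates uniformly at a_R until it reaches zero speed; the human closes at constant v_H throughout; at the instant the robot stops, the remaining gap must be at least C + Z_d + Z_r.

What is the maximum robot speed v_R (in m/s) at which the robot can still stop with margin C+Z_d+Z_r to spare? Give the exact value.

quadratic (1/4)·v² + (3/50)·v + (-261/400) = 0
  disc = (3/50)² − 4·(1/4)·(-261/400) = 6561/10000 ; √disc = 81/100
  v_R = (−(3/50) + 81/100) / (2·(1/4)) = 3/2 m/s
check:
T_s = v_R/a_R = (3/2)/2 = 0.7500 s
reaction-phase robot travel = 1.5000·0.0600 = 0.0900 m
robot covers 1.5000·0.7500 − ½·2.0000·0.7500² = 0.5625 m while stopping
human closes 0.0000·0.8100 = 0.0000 m
C+Z_d+Z_r = 0.1200+0.0300+0.0150 = 0.1650 m
sum ≈ 0.0900+0.5625+0.0000+0.1650 ≈ 0.8175 m = S ✓

v_R_max = 3/2 m/s = 1.5000 m/s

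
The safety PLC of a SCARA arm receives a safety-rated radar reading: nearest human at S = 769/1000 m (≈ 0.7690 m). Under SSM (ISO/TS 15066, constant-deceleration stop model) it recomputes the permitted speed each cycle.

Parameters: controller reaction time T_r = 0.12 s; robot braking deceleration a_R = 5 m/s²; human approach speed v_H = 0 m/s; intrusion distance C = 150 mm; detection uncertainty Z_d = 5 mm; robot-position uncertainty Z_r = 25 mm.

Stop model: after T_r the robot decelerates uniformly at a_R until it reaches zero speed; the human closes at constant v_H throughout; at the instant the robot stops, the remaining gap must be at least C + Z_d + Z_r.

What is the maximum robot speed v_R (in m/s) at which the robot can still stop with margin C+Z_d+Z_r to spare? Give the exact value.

v_R_max = 19/10 m/s = 1.9000 m/s

at the boundary: (1/10)·v² + (3/25)·v + (-589/1000) = 0
  disc = (3/25)² − 4·(1/10)·(-589/1000) = 1/4 ; √disc = 1/2
  v_R = (−(3/25) + 1/2) / (2·(1/10)) = 19/10 m/s
check:
braking lasts T_s = (19/10)/5 = 0.3800 s
reaction-phase robot travel = 1.9000·0.1200 = 0.2280 m
robot covers 1.9000·0.3800 − ½·5.0000·0.3800² = 0.3610 m while stopping
human over T_r+T_s: 0.0000·(0.1200+0.3800) = 0.0000 m
C+Z_d+Z_r = 0.1500+0.0050+0.0250 = 0.1800 m
sum ≈ 0.2280+0.3610+0.0000+0.1800 ≈ 0.7690 m = S ✓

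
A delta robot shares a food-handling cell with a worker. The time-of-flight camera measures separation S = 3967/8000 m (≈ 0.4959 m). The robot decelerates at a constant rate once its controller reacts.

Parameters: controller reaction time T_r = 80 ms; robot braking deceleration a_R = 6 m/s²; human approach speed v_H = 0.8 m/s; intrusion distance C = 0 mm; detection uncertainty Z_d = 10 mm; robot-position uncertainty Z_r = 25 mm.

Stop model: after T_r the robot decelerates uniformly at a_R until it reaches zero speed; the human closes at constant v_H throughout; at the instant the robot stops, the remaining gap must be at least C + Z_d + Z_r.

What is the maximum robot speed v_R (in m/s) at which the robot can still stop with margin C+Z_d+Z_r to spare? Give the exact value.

at the boundary: (1/12)·v² + (16/75)·v + (-127/320) = 0
  disc = (16/75)² − 4·(1/12)·(-127/320) = 64009/360000 ; √disc = 253/600
  v_R = (−(16/75) + 253/600) / (2·(1/12)) = 5/4 m/s
check:
braking lasts T_s = (5/4)/6 = 0.2083 s
reaction-phase robot travel = 1.2500·0.0800 = 0.1000 m
braking distance = 1.2500²/(2·6.0000) = 0.1302 m
human closes 0.8000·0.2883 = 0.2307 m
C+Z_d+Z_r = 0.0000+0.0100+0.0250 = 0.0350 m
sum ≈ 0.1000+0.1302+0.2307+0.0350 ≈ 0.4959 m = S ✓

v_R_max = 5/4 m/s = 1.2500 m/s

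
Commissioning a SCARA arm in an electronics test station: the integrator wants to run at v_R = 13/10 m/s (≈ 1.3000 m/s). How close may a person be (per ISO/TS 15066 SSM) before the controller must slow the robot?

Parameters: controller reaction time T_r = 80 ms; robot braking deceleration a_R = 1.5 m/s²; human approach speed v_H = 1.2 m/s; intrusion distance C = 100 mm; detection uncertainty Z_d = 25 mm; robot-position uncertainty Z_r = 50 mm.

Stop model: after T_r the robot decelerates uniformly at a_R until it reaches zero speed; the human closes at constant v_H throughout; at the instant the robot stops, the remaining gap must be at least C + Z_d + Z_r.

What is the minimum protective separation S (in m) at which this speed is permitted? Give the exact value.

T_s = v_R/a_R = (13/10)/(3/2) = 0.8667 s
robot in T_r: 1.3000·0.0800 = 0.1040 m
braking distance = 1.3000²/(2·1.5000) = 0.5633 m
human over T_r+T_s: 1.2000·(0.0800+0.8667) = 1.1360 m
C+Z_d+Z_r = 0.1000+0.0250+0.0500 = 0.1750 m
S_min ≈ 0.1040+0.5633+1.1360+0.1750  ⇒  S_min = 1187/600 m

S_min = 1187/600 m = 1.9783 m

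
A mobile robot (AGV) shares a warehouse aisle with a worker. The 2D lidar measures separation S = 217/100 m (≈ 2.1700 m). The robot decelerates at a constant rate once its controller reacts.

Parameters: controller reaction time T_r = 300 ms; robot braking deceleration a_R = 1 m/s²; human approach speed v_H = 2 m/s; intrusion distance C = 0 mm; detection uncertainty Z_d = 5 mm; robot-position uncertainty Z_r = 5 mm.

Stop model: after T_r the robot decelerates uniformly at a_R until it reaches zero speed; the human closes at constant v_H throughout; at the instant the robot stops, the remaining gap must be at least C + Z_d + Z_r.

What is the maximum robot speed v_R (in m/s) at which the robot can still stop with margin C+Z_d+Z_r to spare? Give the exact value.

v_R_max = 3/5 m/s = 0.6000 m/s

collect terms ⇒ (1/2)·v_R² + (23/10)·v_R + (-39/25) = 0
  disc = (23/10)² − 4·(1/2)·(-39/25) = 841/100 ; √disc = 29/10
  v_R = (−(23/10) + 29/10) / (2·(1/2)) = 3/5 m/s
check:
braking lasts T_s = (3/5)/1 = 0.6000 s
robot covers v_R·T_r = 0.6000·0.3000 = 0.1800 m before braking
robot under decel: 0.6000²/(2·1.0000) = 0.1800 m
human over T_r+T_s: 2.0000·(0.3000+0.6000) = 1.8000 m
C+Z_d+Z_r = 0.0000+0.0050+0.0050 = 0.0100 m
sum ≈ 0.1800+0.1800+1.8000+0.0100 ≈ 2.1700 m = S ✓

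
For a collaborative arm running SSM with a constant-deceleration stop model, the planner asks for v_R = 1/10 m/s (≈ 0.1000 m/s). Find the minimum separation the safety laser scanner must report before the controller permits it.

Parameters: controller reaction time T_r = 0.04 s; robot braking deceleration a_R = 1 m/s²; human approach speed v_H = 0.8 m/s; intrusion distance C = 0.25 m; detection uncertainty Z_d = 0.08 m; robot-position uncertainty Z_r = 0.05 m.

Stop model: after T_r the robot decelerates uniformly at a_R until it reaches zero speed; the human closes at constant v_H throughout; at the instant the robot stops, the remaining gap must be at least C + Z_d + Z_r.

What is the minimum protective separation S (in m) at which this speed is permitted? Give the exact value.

S_min = 501/1000 m = 0.5010 m

stop time T_s = (1/10)/1 = 0.1000 s
robot in T_r: 0.1000·0.0400 = 0.0040 m
braking distance = 0.1000²/(2·1.0000) = 0.0050 m
human over T_r+T_s: 0.8000·(0.0400+0.1000) = 0.1120 m
margins: 0.2500+0.0800+0.0500 = 0.3800 m
S_min ≈ 0.0040+0.0050+0.1120+0.3800  ⇒  S_min = 501/1000 m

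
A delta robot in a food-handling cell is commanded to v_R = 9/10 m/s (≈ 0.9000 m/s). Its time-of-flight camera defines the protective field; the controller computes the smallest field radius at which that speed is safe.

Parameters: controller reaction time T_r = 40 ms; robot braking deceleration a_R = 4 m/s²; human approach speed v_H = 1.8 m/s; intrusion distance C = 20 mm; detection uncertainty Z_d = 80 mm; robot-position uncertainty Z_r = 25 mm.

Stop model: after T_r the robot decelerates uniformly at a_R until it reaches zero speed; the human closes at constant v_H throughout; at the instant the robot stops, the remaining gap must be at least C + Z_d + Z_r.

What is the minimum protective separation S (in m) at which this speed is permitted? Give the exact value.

S_min = 2957/4000 m = 0.7392 m

stop time T_s = (9/10)/4 = 0.2250 s
reaction-phase robot travel = 0.9000·0.0400 = 0.0360 m
robot under decel: 0.9000²/(2·4.0000) = 0.1013 m
person approaches 1.8000·(0.0400+0.2250) = 0.4770 m
margins: 0.0200+0.0800+0.0250 = 0.1250 m
S_min ≈ 0.0360+0.1013+0.4770+0.1250  ⇒  S_min = 2957/4000 m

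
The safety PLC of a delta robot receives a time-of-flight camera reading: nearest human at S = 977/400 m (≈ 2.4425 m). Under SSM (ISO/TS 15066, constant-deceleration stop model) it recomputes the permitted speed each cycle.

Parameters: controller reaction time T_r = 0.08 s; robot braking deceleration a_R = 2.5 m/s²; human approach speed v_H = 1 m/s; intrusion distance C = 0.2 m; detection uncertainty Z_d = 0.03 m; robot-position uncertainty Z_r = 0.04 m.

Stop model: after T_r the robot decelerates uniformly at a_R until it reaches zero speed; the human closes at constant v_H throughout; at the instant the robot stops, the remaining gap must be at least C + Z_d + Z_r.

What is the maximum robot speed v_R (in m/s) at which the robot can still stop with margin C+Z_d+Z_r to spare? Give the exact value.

v_R_max = 9/4 m/s = 2.2500 m/s

collect terms ⇒ (1/5)·v_R² + (12/25)·v_R + (-837/400) = 0
  disc = (12/25)² − 4·(1/5)·(-837/400) = 4761/2500 ; √disc = 69/50
  v_R = (−(12/25) + 69/50) / (2·(1/5)) = 9/4 m/s
check:
T_s = v_R/a_R = (9/4)/(5/2) = 0.9000 s
robot in T_r: 2.2500·0.0800 = 0.1800 m
braking distance = 2.2500²/(2·2.5000) = 1.0125 m
human over T_r+T_s: 1.0000·(0.0800+0.9000) = 0.9800 m
C+Z_d+Z_r = 0.2000+0.0300+0.0400 = 0.2700 m
sum ≈ 0.1800+1.0125+0.9800+0.2700 ≈ 2.4425 m = S ✓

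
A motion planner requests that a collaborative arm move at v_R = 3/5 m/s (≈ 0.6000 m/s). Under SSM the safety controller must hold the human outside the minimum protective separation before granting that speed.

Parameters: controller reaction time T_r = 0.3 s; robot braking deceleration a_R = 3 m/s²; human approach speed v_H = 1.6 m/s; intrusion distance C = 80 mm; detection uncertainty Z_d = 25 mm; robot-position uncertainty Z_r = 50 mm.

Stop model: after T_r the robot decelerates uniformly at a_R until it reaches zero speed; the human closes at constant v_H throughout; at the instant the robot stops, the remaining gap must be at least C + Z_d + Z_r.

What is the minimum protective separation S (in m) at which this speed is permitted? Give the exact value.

S_min = 239/200 m = 1.1950 m

braking lasts T_s = (3/5)/3 = 0.2000 s
robot in T_r: 0.6000·0.3000 = 0.1800 m
robot under decel: 0.6000²/(2·3.0000) = 0.0600 m
person approaches 1.6000·(0.3000+0.2000) = 0.8000 m
C+Z_d+Z_r = 0.0800+0.0250+0.0500 = 0.1550 m
S_min ≈ 0.1800+0.0600+0.8000+0.1550  ⇒  S_min = 239/200 m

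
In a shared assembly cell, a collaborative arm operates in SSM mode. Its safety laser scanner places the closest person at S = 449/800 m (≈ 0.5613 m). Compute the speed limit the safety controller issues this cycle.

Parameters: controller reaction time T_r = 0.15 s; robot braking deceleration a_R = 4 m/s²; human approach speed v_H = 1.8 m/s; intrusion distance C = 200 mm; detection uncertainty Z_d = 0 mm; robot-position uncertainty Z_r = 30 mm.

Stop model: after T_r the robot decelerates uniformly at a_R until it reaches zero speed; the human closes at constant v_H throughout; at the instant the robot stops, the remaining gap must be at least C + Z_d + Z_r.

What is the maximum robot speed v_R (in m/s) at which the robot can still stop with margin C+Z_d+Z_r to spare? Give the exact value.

collect terms ⇒ (1/8)·v_R² + (3/5)·v_R + (-49/800) = 0
  disc = (3/5)² − 4·(1/8)·(-49/800) = 25/64 ; √disc = 5/8
  v_R = (−(3/5) + 5/8) / (2·(1/8)) = 1/10 m/s
check:
braking lasts T_s = (1/10)/4 = 0.0250 s
robot in T_r: 0.1000·0.1500 = 0.0150 m
robot covers 0.1000·0.0250 − ½·4.0000·0.0250² = 0.0013 m while stopping
human over T_r+T_s: 1.8000·(0.1500+0.0250) = 0.3150 m
residual clearance needed = 0.2000+0.0000+0.0300 = 0.2300 m
sum ≈ 0.0150+0.0013+0.3150+0.2300 ≈ 0.5613 m = S ✓

v_R_max = 1/10 m/s = 0.1000 m/s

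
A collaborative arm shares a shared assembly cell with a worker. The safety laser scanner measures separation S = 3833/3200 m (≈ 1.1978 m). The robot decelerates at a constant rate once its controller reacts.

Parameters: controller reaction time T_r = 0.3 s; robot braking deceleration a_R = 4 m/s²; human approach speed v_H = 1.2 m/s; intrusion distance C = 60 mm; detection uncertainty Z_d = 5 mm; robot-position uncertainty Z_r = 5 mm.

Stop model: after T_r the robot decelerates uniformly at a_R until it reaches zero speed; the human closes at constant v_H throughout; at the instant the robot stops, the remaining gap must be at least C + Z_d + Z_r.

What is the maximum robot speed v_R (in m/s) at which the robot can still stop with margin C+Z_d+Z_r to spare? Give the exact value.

quadratic (1/8)·v² + (3/5)·v + (-2457/3200) = 0
  disc = (3/5)² − 4·(1/8)·(-2457/3200) = 4761/6400 ; √disc = 69/80
  v_R = (−(3/5) + 69/80) / (2·(1/8)) = 21/20 m/s
check:
braking lasts T_s = (21/20)/4 = 0.2625 s
reaction-phase robot travel = 1.0500·0.3000 = 0.3150 m
braking distance = 1.0500²/(2·4.0000) = 0.1378 m
person approaches 1.2000·(0.3000+0.2625) = 0.6750 m
C+Z_d+Z_r = 0.0600+0.0050+0.0050 = 0.0700 m
sum ≈ 0.3150+0.1378+0.6750+0.0700 ≈ 1.1978 m = S ✓

v_R_max = 21/20 m/s = 1.0500 m/s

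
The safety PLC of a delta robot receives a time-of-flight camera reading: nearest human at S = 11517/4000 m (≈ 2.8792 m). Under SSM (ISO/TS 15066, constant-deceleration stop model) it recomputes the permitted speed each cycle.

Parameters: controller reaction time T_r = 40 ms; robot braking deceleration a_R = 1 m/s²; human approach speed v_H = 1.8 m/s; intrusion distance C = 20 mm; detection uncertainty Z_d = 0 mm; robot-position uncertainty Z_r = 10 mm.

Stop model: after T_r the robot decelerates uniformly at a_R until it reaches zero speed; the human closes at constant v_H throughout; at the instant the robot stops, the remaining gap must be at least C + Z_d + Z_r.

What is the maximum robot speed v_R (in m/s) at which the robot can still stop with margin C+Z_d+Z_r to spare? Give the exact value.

v_R_max = 23/20 m/s = 1.1500 m/s

quadratic (1/2)·v² + (46/25)·v + (-11109/4000) = 0
  disc = (46/25)² − 4·(1/2)·(-11109/4000) = 89401/10000 ; √disc = 299/100
  v_R = (−(46/25) + 299/100) / (2·(1/2)) = 23/20 m/s
check:
T_s = v_R/a_R = (23/20)/1 = 1.1500 s
robot covers v_R·T_r = 1.1500·0.0400 = 0.0460 m before braking
braking distance = 1.1500²/(2·1.0000) = 0.6613 m
person approaches 1.8000·(0.0400+1.1500) = 2.1420 m
residual clearance needed = 0.0200+0.0000+0.0100 = 0.0300 m
sum ≈ 0.0460+0.6613+2.1420+0.0300 ≈ 2.8792 m = S ✓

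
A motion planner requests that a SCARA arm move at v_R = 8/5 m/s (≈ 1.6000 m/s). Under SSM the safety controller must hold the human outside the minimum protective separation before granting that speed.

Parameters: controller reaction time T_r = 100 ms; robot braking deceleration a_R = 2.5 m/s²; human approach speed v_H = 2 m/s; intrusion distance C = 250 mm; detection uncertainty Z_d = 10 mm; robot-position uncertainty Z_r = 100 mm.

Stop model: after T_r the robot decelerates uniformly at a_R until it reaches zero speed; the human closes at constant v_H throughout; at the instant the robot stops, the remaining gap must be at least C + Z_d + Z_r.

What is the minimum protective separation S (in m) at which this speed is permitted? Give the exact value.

S_min = 314/125 m = 2.5120 m

stop time T_s = (8/5)/(5/2) = 0.6400 s
reaction-phase robot travel = 1.6000·0.1000 = 0.1600 m
robot covers 1.6000·0.6400 − ½·2.5000·0.6400² = 0.5120 m while stopping
human over T_r+T_s: 2.0000·(0.1000+0.6400) = 1.4800 m
C+Z_d+Z_r = 0.2500+0.0100+0.1000 = 0.3600 m
S_min ≈ 0.1600+0.5120+1.4800+0.3600  ⇒  S_min = 314/125 m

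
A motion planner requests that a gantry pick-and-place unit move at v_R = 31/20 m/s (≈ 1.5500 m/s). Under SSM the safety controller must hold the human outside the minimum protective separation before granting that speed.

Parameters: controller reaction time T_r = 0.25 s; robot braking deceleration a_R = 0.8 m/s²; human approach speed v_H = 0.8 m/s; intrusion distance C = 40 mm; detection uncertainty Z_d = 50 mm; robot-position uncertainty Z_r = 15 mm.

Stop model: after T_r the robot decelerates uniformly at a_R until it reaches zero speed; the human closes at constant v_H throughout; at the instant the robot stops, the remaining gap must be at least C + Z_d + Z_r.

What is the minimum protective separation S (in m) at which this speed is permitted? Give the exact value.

S_min = 11981/3200 m = 3.7441 m

stop time T_s = (31/20)/(4/5) = 1.9375 s
robot covers v_R·T_r = 1.5500·0.2500 = 0.3875 m before braking
robot covers 1.5500·1.9375 − ½·0.8000·1.9375² = 1.5016 m while stopping
person approaches 0.8000·(0.2500+1.9375) = 1.7500 m
residual clearance needed = 0.0400+0.0500+0.0150 = 0.1050 m
S_min ≈ 0.3875+1.5016+1.7500+0.1050  ⇒  S_min = 11981/3200 m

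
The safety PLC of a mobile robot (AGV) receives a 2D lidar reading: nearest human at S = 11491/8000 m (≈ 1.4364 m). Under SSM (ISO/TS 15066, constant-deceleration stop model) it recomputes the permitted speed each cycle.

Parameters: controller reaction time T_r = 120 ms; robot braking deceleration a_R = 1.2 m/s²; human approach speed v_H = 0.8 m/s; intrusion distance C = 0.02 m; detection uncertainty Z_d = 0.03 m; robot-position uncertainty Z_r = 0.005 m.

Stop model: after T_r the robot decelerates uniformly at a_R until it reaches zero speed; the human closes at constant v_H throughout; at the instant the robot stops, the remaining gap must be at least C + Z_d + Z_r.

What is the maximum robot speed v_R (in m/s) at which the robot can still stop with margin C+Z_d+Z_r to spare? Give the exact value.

v_R_max = 21/20 m/s = 1.0500 m/s

collect terms ⇒ (5/12)·v_R² + (59/75)·v_R + (-10283/8000) = 0
  disc = (59/75)² − 4·(5/12)·(-10283/8000) = 994009/360000 ; √disc = 997/600
  v_R = (−(59/75) + 997/600) / (2·(5/12)) = 21/20 m/s
check:
stop time T_s = (21/20)/(6/5) = 0.8750 s
reaction-phase robot travel = 1.0500·0.1200 = 0.1260 m
robot covers 1.0500·0.8750 − ½·1.2000·0.8750² = 0.4594 m while stopping
person approaches 0.8000·(0.1200+0.8750) = 0.7960 m
C+Z_d+Z_r = 0.0200+0.0300+0.0050 = 0.0550 m
sum ≈ 0.1260+0.4594+0.7960+0.0550 ≈ 1.4364 m = S ✓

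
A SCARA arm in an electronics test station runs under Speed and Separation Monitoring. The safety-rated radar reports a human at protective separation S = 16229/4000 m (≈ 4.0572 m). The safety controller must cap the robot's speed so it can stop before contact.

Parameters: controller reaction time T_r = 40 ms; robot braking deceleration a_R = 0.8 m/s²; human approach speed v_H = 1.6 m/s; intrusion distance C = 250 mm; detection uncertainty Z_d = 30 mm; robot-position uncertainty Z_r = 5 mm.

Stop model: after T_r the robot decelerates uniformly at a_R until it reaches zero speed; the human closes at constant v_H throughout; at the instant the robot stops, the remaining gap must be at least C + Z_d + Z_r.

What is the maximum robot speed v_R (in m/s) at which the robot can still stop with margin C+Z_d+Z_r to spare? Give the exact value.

quadratic (5/8)·v² + (51/25)·v + (-14833/4000) = 0
  disc = (51/25)² − 4·(5/8)·(-14833/4000) = 537289/40000 ; √disc = 733/200
  v_R = (−(51/25) + 733/200) / (2·(5/8)) = 13/10 m/s
check:
braking lasts T_s = (13/10)/(4/5) = 1.6250 s
robot covers v_R·T_r = 1.3000·0.0400 = 0.0520 m before braking
braking distance = 1.3000²/(2·0.8000) = 1.0562 m
human closes 1.6000·1.6650 = 2.6640 m
C+Z_d+Z_r = 0.2500+0.0300+0.0050 = 0.2850 m
sum ≈ 0.0520+1.0562+2.6640+0.2850 ≈ 4.0572 m = S ✓

v_R_max = 13/10 m/s = 1.3000 m/s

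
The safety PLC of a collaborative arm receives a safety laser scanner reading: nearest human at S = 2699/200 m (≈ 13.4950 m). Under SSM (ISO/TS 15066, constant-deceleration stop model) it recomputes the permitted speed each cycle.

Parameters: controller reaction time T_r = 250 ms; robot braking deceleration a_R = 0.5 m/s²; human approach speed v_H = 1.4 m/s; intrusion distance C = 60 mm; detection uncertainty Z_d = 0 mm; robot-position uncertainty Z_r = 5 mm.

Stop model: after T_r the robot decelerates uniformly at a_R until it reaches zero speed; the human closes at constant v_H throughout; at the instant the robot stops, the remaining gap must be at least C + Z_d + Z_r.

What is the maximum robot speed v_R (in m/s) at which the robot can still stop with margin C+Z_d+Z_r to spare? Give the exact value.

v_R_max = 12/5 m/s = 2.4000 m/s

quadratic (1)·v² + (61/20)·v + (-327/25) = 0
  disc = (61/20)² − 4·(1)·(-327/25) = 24649/400 ; √disc = 157/20
  v_R = (−(61/20) + 157/20) / (2·(1)) = 12/5 m/s
check:
T_s = v_R/a_R = (12/5)/(1/2) = 4.8000 s
robot covers v_R·T_r = 2.4000·0.2500 = 0.6000 m before braking
braking distance = 2.4000²/(2·0.5000) = 5.7600 m
person approaches 1.4000·(0.2500+4.8000) = 7.0700 m
residual clearance needed = 0.0600+0.0000+0.0050 = 0.0650 m
sum ≈ 0.6000+5.7600+7.0700+0.0650 ≈ 13.4950 m = S ✓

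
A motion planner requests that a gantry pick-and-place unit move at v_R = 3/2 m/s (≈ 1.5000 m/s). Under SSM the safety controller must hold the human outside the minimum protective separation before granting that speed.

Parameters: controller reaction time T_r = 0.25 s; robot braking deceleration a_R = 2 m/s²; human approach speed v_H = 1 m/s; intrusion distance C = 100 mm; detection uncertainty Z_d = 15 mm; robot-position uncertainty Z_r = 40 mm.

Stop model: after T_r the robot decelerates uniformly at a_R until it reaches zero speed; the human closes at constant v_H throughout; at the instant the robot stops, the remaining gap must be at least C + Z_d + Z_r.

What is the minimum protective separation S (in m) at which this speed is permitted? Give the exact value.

T_s = v_R/a_R = (3/2)/2 = 0.7500 s
robot in T_r: 1.5000·0.2500 = 0.3750 m
robot under decel: 1.5000²/(2·2.0000) = 0.5625 m
human closes 1.0000·1.0000 = 1.0000 m
residual clearance needed = 0.1000+0.0150+0.0400 = 0.1550 m
S_min ≈ 0.3750+0.5625+1.0000+0.1550  ⇒  S_min = 837/400 m

S_min = 837/400 m = 2.0925 m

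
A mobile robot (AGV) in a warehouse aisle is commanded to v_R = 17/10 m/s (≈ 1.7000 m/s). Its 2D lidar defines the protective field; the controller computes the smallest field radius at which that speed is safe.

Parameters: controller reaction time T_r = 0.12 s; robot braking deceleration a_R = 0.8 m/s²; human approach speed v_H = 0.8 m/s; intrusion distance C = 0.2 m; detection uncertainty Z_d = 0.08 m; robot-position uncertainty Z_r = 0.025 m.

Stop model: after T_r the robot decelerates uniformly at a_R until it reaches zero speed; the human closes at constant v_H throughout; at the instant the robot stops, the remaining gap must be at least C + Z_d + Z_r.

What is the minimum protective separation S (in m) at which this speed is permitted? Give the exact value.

stop time T_s = (17/10)/(4/5) = 2.1250 s
robot covers v_R·T_r = 1.7000·0.1200 = 0.2040 m before braking
braking distance = 1.7000²/(2·0.8000) = 1.8062 m
human closes 0.8000·2.2450 = 1.7960 m
C+Z_d+Z_r = 0.2000+0.0800+0.0250 = 0.3050 m
S_min ≈ 0.2040+1.8062+1.7960+0.3050  ⇒  S_min = 3289/800 m

S_min = 3289/800 m = 4.1113 m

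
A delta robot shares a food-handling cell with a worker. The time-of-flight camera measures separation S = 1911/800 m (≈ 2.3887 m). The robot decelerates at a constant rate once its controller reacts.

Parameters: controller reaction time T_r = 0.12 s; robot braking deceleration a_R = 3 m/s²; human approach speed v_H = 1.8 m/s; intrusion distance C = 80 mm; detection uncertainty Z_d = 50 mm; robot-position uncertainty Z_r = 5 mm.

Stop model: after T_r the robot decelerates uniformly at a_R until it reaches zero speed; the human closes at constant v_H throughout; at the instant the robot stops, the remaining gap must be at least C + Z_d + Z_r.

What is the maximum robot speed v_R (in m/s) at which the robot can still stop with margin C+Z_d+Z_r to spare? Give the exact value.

at the boundary: (1/6)·v² + (18/25)·v + (-8151/4000) = 0
  disc = (18/25)² − 4·(1/6)·(-8151/4000) = 18769/10000 ; √disc = 137/100
  v_R = (−(18/25) + 137/100) / (2·(1/6)) = 39/20 m/s
check:
braking lasts T_s = (39/20)/3 = 0.6500 s
reaction-phase robot travel = 1.9500·0.1200 = 0.2340 m
robot under decel: 1.9500²/(2·3.0000) = 0.6338 m
human over T_r+T_s: 1.8000·(0.1200+0.6500) = 1.3860 m
residual clearance needed = 0.0800+0.0500+0.0050 = 0.1350 m
sum ≈ 0.2340+0.6338+1.3860+0.1350 ≈ 2.3887 m = S ✓

v_R_max = 39/20 m/s = 1.9500 m/s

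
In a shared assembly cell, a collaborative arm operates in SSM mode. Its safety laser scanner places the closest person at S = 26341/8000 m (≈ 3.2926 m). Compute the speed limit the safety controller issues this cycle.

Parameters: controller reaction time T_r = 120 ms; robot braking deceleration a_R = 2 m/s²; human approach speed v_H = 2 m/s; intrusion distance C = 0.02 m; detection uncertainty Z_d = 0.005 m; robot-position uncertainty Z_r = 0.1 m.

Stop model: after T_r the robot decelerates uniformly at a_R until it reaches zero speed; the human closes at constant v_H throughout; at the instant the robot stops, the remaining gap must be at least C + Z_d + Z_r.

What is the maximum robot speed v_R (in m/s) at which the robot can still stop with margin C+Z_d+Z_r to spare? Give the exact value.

v_R_max = 37/20 m/s = 1.8500 m/s

quadratic (1/4)·v² + (28/25)·v + (-23421/8000) = 0
  disc = (28/25)² − 4·(1/4)·(-23421/8000) = 167281/40000 ; √disc = 409/200
  v_R = (−(28/25) + 409/200) / (2·(1/4)) = 37/20 m/s
check:
braking lasts T_s = (37/20)/2 = 0.9250 s
robot covers v_R·T_r = 1.8500·0.1200 = 0.2220 m before braking
braking distance = 1.8500²/(2·2.0000) = 0.8556 m
human over T_r+T_s: 2.0000·(0.1200+0.9250) = 2.0900 m
residual clearance needed = 0.0200+0.0050+0.1000 = 0.1250 m
sum ≈ 0.2220+0.8556+2.0900+0.1250 ≈ 3.2926 m = S ✓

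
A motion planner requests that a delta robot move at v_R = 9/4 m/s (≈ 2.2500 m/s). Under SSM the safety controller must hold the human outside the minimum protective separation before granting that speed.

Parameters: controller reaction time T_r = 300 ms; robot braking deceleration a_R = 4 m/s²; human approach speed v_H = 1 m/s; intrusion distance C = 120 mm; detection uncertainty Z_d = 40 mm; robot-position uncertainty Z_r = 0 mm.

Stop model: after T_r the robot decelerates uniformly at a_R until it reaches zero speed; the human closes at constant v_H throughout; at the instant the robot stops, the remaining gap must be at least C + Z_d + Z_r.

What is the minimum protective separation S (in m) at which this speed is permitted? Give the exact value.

S_min = 7457/3200 m = 2.3303 m

stop time T_s = (9/4)/4 = 0.5625 s
robot covers v_R·T_r = 2.2500·0.3000 = 0.6750 m before braking
robot covers 2.2500·0.5625 − ½·4.0000·0.5625² = 0.6328 m while stopping
human closes 1.0000·0.8625 = 0.8625 m
margins: 0.1200+0.0400+0.0000 = 0.1600 m
S_min ≈ 0.6750+0.6328+0.8625+0.1600  ⇒  S_min = 7457/3200 m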